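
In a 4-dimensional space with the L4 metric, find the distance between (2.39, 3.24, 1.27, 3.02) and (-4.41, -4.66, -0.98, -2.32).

(Σ|x_i - y_i|^4)^(1/4) = (|2.39 - (-4.41)|^4 + |3.24 - (-4.66)|^4 + |1.27 - (-0.98)|^4 + |3.02 - (-2.32)|^4)^(1/4)
= (6.8^4 + 7.9^4 + 2.25^4 + 5.34^4)^(1/4) ≈ (2138.1376 + 3895.0081 + 25.6289 + 813.1394)^(1/4) = (6871.914)^(1/4) ≈ 9.1048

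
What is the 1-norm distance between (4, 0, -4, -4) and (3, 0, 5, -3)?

Σ|x_i - y_i| = |4 - 3| + |0 - 0| + |-4 - 5| + |-4 - (-3)| = 1 + 0 + 9 + 1 = 11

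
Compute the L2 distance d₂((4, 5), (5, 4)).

√(Σ(x_i - y_i)²) = √((4 - 5)² + (5 - 4)²)
= √((-1)² + 1²) = √(1 + 1) = √2 ≈ 1.4142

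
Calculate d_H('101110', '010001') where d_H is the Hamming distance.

Differing positions: 1, 2, 3, 4, 5, 6. Hamming distance = 6.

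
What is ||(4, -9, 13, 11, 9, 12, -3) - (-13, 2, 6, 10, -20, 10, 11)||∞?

max(|x_i - y_i|) = max(|4 - (-13)|, |-9 - 2|, |13 - 6|, |11 - 10|, |9 - (-20)|, |12 - 10|, |-3 - 11|) = max(17, 11, 7, 1, 29, 2, 14) = 29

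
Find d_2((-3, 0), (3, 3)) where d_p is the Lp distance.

(Σ|x_i - y_i|^2)^(1/2) = (|-3 - 3|^2 + |0 - 3|^2)^(1/2)
= (6^2 + 3^2)^(1/2) = (36 + 9)^(1/2) = (45)^(1/2) ≈ 6.7082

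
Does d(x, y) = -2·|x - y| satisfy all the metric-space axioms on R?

No. With c = -2 < 0, d fails non-negativity: d(4, 8) = -2·|4 - 8| = -2·4 = -8 < 0.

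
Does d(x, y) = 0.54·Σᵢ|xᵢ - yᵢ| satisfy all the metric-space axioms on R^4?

Yes. The L1 (Manhattan) norm induces a metric on R^4, and multiplying a metric by a positive constant 0.54 > 0 preserves all four axioms: non-negativity (0.54·||x-y|| ≥ 0), identity (0.54·||x-y|| = 0 ⟺ ||x-y|| = 0 ⟺ x = y), symmetry (||x-y|| = ||y-x||), and the triangle inequality (0.54·||x-z|| ≤ 0.54·||x-y|| + 0.54·||y-z||). So d is a metric.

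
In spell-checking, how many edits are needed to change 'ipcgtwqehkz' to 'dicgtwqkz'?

Let D[i][j] be the edit distance between the first i characters of 'ipcgtwqehkz' and the first j characters of 'dicgtwqkz', with D[i][0] = i, D[0][j] = j, and D[i][j] = D[i-1][j-1] if the characters match, else 1 + min(D[i-1][j], D[i][j-1], D[i-1][j-1]). Filling the table (rows: prefixes of 'ipcgtwqehkz', columns: prefixes of 'dicgtwqkz'):
     ε  d  i  c  g  t  w  q  k  z
  ε  0  1  2  3  4  5  6  7  8  9
  i  1  1  1  2  3  4  5  6  7  8
  p  2  2  2  2  3  4  5  6  7  8
  c  3  3  3  2  3  4  5  6  7  8
  g  4  4  4  3  2  3  4  5  6  7
  t  5  5  5  4  3  2  3  4  5  6
  w  6  6  6  5  4  3  2  3  4  5
  q  7  7  7  6  5  4  3  2  3  4
  e  8  8  8  7  6  5  4  3  3  4
  h  9  9  9  8  7  6  5  4  4  4
  k 10 10 10  9  8  7  6  5  4  5
  z 11 11 11 10  9  8  7  6  5  4
The bottom-right entry gives D[11][9] = 4, so no sequence of fewer than 4 edits works. Backtracking through the table gives one optimal edit sequence (4 edits):
  ipcgtwqehkz → dpcgtwqehkz (sub i→d @1)
  dpcgtwqehkz → dicgtwqehkz (sub p→i @2)
  dicgtwqehkz → dicgtwqhkz (del e @8)
  dicgtwqhkz → dicgtwqkz (del h @8)
Edit distance = 4.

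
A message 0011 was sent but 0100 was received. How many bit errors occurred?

Differing positions: 2, 3, 4. Hamming distance = 3.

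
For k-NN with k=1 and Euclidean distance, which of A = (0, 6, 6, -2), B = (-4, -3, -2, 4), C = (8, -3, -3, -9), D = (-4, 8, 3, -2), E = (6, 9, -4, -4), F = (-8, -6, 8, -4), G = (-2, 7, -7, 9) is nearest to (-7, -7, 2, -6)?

Distances: d(A) ≈ 15.8114, d(B) ≈ 11.8743, d(C) ≈ 16.5831, d(D) ≈ 15.843, d(E) ≈ 21.5639, d(F) ≈ 6.4807, d(G) ≈ 22.9565. Nearest: F = (-8, -6, 8, -4) with distance 6.4807.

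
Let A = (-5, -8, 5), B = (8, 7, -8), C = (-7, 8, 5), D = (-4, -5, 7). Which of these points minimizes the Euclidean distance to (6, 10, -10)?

Distances: d(A) ≈ 25.8844, d(B) ≈ 4.1231, d(C) ≈ 19.9499, d(D) ≈ 24.779. Nearest: B = (8, 7, -8) with distance 4.1231.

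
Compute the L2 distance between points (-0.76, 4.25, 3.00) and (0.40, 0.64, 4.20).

(Σ|x_i - y_i|^2)^(1/2) = (|-0.76 - 0.4|^2 + |4.25 - 0.64|^2 + |3 - 4.2|^2)^(1/2)
= (1.16^2 + 3.61^2 + 1.2^2)^(1/2) = (1.3456 + 13.0321 + 1.44)^(1/2) = (15.8177)^(1/2) ≈ 3.9771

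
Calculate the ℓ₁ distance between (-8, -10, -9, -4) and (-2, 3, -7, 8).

Σ|x_i - y_i| = |-8 - (-2)| + |-10 - 3| + |-9 - (-7)| + |-4 - 8| = 6 + 13 + 2 + 12 = 33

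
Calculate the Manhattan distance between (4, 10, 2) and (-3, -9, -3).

Σ|x_i - y_i| = |4 - (-3)| + |10 - (-9)| + |2 - (-3)| = 7 + 19 + 5 = 31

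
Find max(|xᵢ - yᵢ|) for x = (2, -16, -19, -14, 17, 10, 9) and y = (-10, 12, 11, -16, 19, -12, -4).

max(|x_i - y_i|) = max(|2 - (-10)|, |-16 - 12|, |-19 - 11|, |-14 - (-16)|, |17 - 19|, |10 - (-12)|, |9 - (-4)|) = max(12, 28, 30, 2, 2, 22, 13) = 30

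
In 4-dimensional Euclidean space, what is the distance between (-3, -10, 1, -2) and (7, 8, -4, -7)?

√(Σ(x_i - y_i)²) = √((-3 - 7)² + (-10 - 8)² + (1 - (-4))² + (-2 - (-7))²)
= √((-10)² + (-18)² + 5² + 5²) = √(100 + 324 + 25 + 25) = √474 ≈ 21.7715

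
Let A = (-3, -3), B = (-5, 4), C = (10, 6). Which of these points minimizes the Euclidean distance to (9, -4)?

Distances: d(A) ≈ 12.0416, d(B) ≈ 16.1245, d(C) ≈ 10.0499. Nearest: C = (10, 6) with distance 10.0499.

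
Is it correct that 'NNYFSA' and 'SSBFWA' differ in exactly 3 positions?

Differing positions: 1, 2, 3, 5. Hamming distance = 4, so the claim that d_H = 3 is false.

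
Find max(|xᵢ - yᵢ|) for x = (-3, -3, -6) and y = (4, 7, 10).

max(|x_i - y_i|) = max(|-3 - 4|, |-3 - 7|, |-6 - 10|) = max(7, 10, 16) = 16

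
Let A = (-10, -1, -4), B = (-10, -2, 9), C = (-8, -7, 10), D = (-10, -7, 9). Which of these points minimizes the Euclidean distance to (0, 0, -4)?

Distances: d(A) ≈ 10.0499, d(B) ≈ 16.5227, d(C) ≈ 17.5784, d(D) ≈ 17.8326. Nearest: A = (-10, -1, -4) with distance 10.0499.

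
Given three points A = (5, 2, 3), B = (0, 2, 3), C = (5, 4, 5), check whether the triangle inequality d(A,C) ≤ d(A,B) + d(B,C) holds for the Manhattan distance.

d(A,B) = 5 + 0 + 0 = 5, d(B,C) = 5 + 2 + 2 = 9, d(A,C) = 0 + 2 + 2 = 4.
d(A,C) = 4 ≤ 5 + 9 = 14. Triangle inequality is satisfied.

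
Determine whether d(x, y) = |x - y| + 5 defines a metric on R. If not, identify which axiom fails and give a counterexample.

No. d fails identity of indiscernibles (specifically d(x,x) = 0): d(2, 2) = |2 - 2| + 5 = 0 + 5 = 5 ≠ 0.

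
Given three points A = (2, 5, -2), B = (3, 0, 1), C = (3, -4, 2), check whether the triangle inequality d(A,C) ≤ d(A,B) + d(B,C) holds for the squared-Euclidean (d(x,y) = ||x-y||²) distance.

d(A,B) = 1² + 5² + 3² = 35, d(B,C) = 0² + 4² + 1² = 17, d(A,C) = 1² + 9² + 4² = 98.
d(A,C) = 98 > 35 + 17 = 52. Triangle inequality is VIOLATED. (Squared-Euclidean is not a metric — this is a counterexample.)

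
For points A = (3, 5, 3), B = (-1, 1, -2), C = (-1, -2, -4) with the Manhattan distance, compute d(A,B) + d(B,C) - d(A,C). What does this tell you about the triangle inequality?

d(A,B) = 4 + 4 + 5 = 13, d(B,C) = 0 + 3 + 2 = 5, d(A,C) = 4 + 7 + 7 = 18.
d(A,B) + d(B,C) - d(A,C) = 13 + 5 - 18 = 18 - 18 = 0. This is ≥ 0, so the triangle inequality holds for these points.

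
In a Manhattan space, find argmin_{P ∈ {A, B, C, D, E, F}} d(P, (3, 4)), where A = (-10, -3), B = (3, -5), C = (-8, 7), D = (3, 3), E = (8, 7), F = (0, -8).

Distances: d(A) = 20, d(B) = 9, d(C) = 14, d(D) = 1, d(E) = 8, d(F) = 15. Nearest: D = (3, 3) with distance 1.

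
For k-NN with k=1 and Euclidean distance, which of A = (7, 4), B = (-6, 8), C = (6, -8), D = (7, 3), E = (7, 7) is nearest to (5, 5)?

Distances: d(A) ≈ 2.2361, d(B) ≈ 11.4018, d(C) ≈ 13.0384, d(D) ≈ 2.8284, d(E) ≈ 2.8284. Nearest: A = (7, 4) with distance 2.2361.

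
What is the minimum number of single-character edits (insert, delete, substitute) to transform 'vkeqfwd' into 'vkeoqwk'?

Let D[i][j] be the edit distance between the first i characters of 'vkeqfwd' and the first j characters of 'vkeoqwk', with D[i][0] = i, D[0][j] = j, and D[i][j] = D[i-1][j-1] if the characters match, else 1 + min(D[i-1][j], D[i][j-1], D[i-1][j-1]). Filling the table (rows: prefixes of 'vkeqfwd', columns: prefixes of 'vkeoqwk'):
     ε  v  k  e  o  q  w  k
  ε  0  1  2  3  4  5  6  7
  v  1  0  1  2  3  4  5  6
  k  2  1  0  1  2  3  4  5
  e  3  2  1  0  1  2  3  4
  q  4  3  2  1  1  1  2  3
  f  5  4  3  2  2  2  2  3
  w  6  5  4  3  3  3  2  3
  d  7  6  5  4  4  4  3  3
The bottom-right entry gives D[7][7] = 3, so no sequence of fewer than 3 edits works. Backtracking through the table gives one optimal edit sequence (3 edits):
  vkeqfwd → vkeofwd (sub q→o @4)
  vkeofwd → vkeoqwd (sub f→q @5)
  vkeoqwd → vkeoqwk (sub d→k @7)
Edit distance = 3.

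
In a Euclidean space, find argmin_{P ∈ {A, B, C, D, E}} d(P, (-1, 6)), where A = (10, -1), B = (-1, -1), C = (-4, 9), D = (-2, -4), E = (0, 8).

Distances: d(A) ≈ 13.0384, d(B) = 7, d(C) ≈ 4.2426, d(D) ≈ 10.0499, d(E) ≈ 2.2361. Nearest: E = (0, 8) with distance 2.2361.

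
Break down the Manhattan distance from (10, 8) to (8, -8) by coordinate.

Σ|x_i - y_i| = |10 - 8| + |8 - (-8)| = 2 + 16 = 18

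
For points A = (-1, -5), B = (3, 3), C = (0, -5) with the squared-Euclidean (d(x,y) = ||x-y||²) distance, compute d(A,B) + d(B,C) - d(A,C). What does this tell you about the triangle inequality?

d(A,B) = 4² + 8² = 80, d(B,C) = 3² + 8² = 73, d(A,C) = 1² + 0² = 1.
d(A,B) + d(B,C) - d(A,C) = 80 + 73 - 1 = 153 - 1 = 152. This is ≥ 0, so the triangle inequality holds for these points.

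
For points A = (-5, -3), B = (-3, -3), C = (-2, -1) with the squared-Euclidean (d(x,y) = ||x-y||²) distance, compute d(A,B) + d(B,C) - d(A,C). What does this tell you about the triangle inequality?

d(A,B) = 2² + 0² = 4, d(B,C) = 1² + 2² = 5, d(A,C) = 3² + 2² = 13.
d(A,B) + d(B,C) - d(A,C) = 4 + 5 - 13 = 9 - 13 = -4. This is < 0, so the triangle inequality FAILS for these points (squared-Euclidean is not a metric).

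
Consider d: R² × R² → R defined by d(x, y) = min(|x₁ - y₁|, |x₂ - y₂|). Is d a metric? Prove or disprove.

No. d fails identity of indiscernibles: take x = (4, 0) and y = (4, 6). Then d(x,y) = min(|4 - 4|, |0 - 6|) = min(0, 6) = 0, yet x ≠ y.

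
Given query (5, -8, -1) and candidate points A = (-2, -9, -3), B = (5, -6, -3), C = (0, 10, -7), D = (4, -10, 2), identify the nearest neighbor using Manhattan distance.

Distances: d(A) = 10, d(B) = 4, d(C) = 29, d(D) = 6. Nearest: B = (5, -6, -3) with distance 4.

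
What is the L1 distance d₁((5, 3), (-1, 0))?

Σ|x_i - y_i| = |5 - (-1)| + |3 - 0| = 6 + 3 = 9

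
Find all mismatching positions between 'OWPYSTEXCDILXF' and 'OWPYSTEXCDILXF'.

Differing positions: none. Hamming distance = 0.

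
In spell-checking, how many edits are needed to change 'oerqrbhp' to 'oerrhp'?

Let D[i][j] be the edit distance between the first i characters of 'oerqrbhp' and the first j characters of 'oerrhp', with D[i][0] = i, D[0][j] = j, and D[i][j] = D[i-1][j-1] if the characters match, else 1 + min(D[i-1][j], D[i][j-1], D[i-1][j-1]). Filling the table (rows: prefixes of 'oerqrbhp', columns: prefixes of 'oerrhp'):
     ε  o  e  r  r  h  p
  ε  0  1  2  3  4  5  6
  o  1  0  1  2  3  4  5
  e  2  1  0  1  2  3  4
  r  3  2  1  0  1  2  3
  q  4  3  2  1  1  2  3
  r  5  4  3  2  1  2  3
  b  6  5  4  3  2  2  3
  h  7  6  5  4  3  2  3
  p  8  7  6  5  4  3  2
The bottom-right entry gives D[8][6] = 2, so no sequence of fewer than 2 edits works. Backtracking through the table gives one optimal edit sequence (2 edits):
  oerqrbhp → oerrbhp (del q @4)
  oerrbhp → oerrhp (del b @5)
Edit distance = 2.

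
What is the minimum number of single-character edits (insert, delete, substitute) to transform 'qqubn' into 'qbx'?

Let D[i][j] be the edit distance between the first i characters of 'qqubn' and the first j characters of 'qbx', with D[i][0] = i, D[0][j] = j, and D[i][j] = D[i-1][j-1] if the characters match, else 1 + min(D[i-1][j], D[i][j-1], D[i-1][j-1]). Filling the table (rows: prefixes of 'qqubn', columns: prefixes of 'qbx'):
     ε  q  b  x
  ε  0  1  2  3
  q  1  0  1  2
  q  2  1  1  2
  u  3  2  2  2
  b  4  3  2  3
  n  5  4  3  3
The bottom-right entry gives D[5][3] = 3, so no sequence of fewer than 3 edits works. Backtracking through the table gives one optimal edit sequence (3 edits):
  qqubn → qubn (del q @1)
  qubn → qbn (del u @2)
  qbn → qbx (sub n→x @3)
Edit distance = 3.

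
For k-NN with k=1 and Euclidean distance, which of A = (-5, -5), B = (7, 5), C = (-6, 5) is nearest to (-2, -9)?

Distances: d(A) = 5, d(B) ≈ 16.6433, d(C) ≈ 14.5602. Nearest: A = (-5, -5) with distance 5.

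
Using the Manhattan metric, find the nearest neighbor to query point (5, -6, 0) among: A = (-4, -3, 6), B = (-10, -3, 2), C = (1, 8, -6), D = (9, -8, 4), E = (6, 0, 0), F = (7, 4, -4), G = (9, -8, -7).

Distances: d(A) = 18, d(B) = 20, d(C) = 24, d(D) = 10, d(E) = 7, d(F) = 16, d(G) = 13. Nearest: E = (6, 0, 0) with distance 7.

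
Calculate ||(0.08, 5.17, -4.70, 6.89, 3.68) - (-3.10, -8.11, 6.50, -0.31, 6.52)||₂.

√(Σ(x_i - y_i)²) = √((0.08 - (-3.1))² + (5.17 - (-8.11))² + (-4.7 - 6.5)² + (6.89 - (-0.31))² + (3.68 - 6.52)²)
= √(3.18² + 13.28² + (-11.2)² + 7.2² + (-2.84)²) = √(10.1124 + 176.3584 + 125.44 + 51.84 + 8.0656) = √371.8164 ≈ 19.2825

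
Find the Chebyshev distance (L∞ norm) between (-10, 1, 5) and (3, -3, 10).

max(|x_i - y_i|) = max(|-10 - 3|, |1 - (-3)|, |5 - 10|) = max(13, 4, 5) = 13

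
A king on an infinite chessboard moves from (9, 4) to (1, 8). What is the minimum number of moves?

max(|x_i - y_i|) = max(|9 - 1|, |4 - 8|) = max(8, 4) = 8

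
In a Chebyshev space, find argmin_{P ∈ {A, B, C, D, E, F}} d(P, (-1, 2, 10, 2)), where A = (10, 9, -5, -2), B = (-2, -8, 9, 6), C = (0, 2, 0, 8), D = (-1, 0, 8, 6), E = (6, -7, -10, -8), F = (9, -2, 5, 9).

Distances: d(A) = 15, d(B) = 10, d(C) = 10, d(D) = 4, d(E) = 20, d(F) = 10. Nearest: D = (-1, 0, 8, 6) with distance 4.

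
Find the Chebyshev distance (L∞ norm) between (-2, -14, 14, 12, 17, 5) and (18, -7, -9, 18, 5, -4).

max(|x_i - y_i|) = max(|-2 - 18|, |-14 - (-7)|, |14 - (-9)|, |12 - 18|, |17 - 5|, |5 - (-4)|) = max(20, 7, 23, 6, 12, 9) = 23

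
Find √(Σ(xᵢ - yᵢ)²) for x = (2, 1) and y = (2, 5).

√(Σ(x_i - y_i)²) = √((2 - 2)² + (1 - 5)²)
= √(0² + (-4)²) = √(0 + 16) = √16 = 4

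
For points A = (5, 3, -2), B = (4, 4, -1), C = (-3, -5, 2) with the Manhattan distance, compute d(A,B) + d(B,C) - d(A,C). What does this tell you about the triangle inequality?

d(A,B) = 1 + 1 + 1 = 3, d(B,C) = 7 + 9 + 3 = 19, d(A,C) = 8 + 8 + 4 = 20.
d(A,B) + d(B,C) - d(A,C) = 3 + 19 - 20 = 22 - 20 = 2. This is ≥ 0, so the triangle inequality holds for these points.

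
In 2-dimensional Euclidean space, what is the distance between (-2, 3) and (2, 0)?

√(Σ(x_i - y_i)²) = √((-2 - 2)² + (3 - 0)²)
= √((-4)² + 3²) = √(16 + 9) = √25 = 5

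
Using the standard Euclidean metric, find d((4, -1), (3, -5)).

√(Σ(x_i - y_i)²) = √((4 - 3)² + (-1 - (-5))²)
= √(1² + 4²) = √(1 + 16) = √17 ≈ 4.1231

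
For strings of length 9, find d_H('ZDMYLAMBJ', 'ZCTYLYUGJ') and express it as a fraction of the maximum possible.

Differing positions: 2, 3, 6, 7, 8. Hamming distance = 5. The maximum possible Hamming distance for length-9 strings is 9, so d_H/9 = 5/9 ≈ 0.5556.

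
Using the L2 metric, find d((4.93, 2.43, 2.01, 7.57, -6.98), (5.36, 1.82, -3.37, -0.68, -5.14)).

√(Σ(x_i - y_i)²) = √((4.93 - 5.36)² + (2.43 - 1.82)² + (2.01 - (-3.37))² + (7.57 - (-0.68))² + (-6.98 - (-5.14))²)
= √((-0.43)² + 0.61² + 5.38² + 8.25² + (-1.84)²) = √(0.1849 + 0.3721 + 28.9444 + 68.0625 + 3.3856) = √100.9495 ≈ 10.0474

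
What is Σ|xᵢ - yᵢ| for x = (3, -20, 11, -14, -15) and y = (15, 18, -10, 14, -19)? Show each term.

Σ|x_i - y_i| = |3 - 15| + |-20 - 18| + |11 - (-10)| + |-14 - 14| + |-15 - (-19)| = 12 + 38 + 21 + 28 + 4 = 103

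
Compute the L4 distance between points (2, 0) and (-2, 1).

(Σ|x_i - y_i|^4)^(1/4) = (|2 - (-2)|^4 + |0 - 1|^4)^(1/4)
= (4^4 + 1^4)^(1/4) = (256 + 1)^(1/4) = (257)^(1/4) ≈ 4.0039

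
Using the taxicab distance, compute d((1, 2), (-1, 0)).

Σ|x_i - y_i| = |1 - (-1)| + |2 - 0| = 2 + 2 = 4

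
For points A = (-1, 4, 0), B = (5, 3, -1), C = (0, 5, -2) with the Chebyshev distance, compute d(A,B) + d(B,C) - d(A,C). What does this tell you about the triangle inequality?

d(A,B) = max(6, 1, 1) = 6, d(B,C) = max(5, 2, 1) = 5, d(A,C) = max(1, 1, 2) = 2.
d(A,B) + d(B,C) - d(A,C) = 6 + 5 - 2 = 11 - 2 = 9. This is ≥ 0, so the triangle inequality holds for these points.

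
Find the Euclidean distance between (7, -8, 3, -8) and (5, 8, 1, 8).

√(Σ(x_i - y_i)²) = √((7 - 5)² + (-8 - 8)² + (3 - 1)² + (-8 - 8)²)
= √(2² + (-16)² + 2² + (-16)²) = √(4 + 256 + 4 + 256) = √520 ≈ 22.8035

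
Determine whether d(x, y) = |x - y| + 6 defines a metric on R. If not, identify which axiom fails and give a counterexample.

No. d fails identity of indiscernibles (specifically d(x,x) = 0): d(-2, -2) = |-2 - (-2)| + 6 = 0 + 6 = 6 ≠ 0.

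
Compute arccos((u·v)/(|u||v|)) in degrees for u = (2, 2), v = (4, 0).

With u = (2, 2), v = (4, 0):
u·v = 2·4 + 2·0 = 8 + 0 = 8.
|u| = √(2² + 2²) = √8, |v| = √(4² + 0²) = √16, so |u||v| = √(8·16) = √128.
cos θ = (u·v)/(|u||v|) = 8/√128 ≈ 0.707107
θ = arccos(0.707107) ≈ 45°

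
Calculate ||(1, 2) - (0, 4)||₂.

√(Σ(x_i - y_i)²) = √((1 - 0)² + (2 - 4)²)
= √(1² + (-2)²) = √(1 + 4) = √5 ≈ 2.2361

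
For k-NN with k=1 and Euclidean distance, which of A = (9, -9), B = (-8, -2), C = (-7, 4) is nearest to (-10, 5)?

Distances: d(A) ≈ 23.6008, d(B) ≈ 7.2801, d(C) ≈ 3.1623. Nearest: C = (-7, 4) with distance 3.1623.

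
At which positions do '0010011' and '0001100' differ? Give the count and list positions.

Differing positions: 3, 4, 5, 6, 7. Hamming distance = 5.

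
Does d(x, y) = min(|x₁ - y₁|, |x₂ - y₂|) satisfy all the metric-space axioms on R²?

No. d fails identity of indiscernibles: take x = (-2, 0) and y = (-2, 8). Then d(x,y) = min(|-2 - (-2)|, |0 - 8|) = min(0, 8) = 0, yet x ≠ y.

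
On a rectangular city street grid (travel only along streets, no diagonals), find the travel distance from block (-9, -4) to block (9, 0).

Σ|x_i - y_i| = |-9 - 9| + |-4 - 0| = 18 + 4 = 22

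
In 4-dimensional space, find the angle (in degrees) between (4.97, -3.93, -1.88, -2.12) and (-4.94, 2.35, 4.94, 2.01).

With u = (4.97, -3.93, -1.88, -2.12), v = (-4.94, 2.35, 4.94, 2.01):
u·v = 4.97·(-4.94) + (-3.93)·2.35 + (-1.88)·4.94 + (-2.12)·2.01 = (-24.5518) + (-9.2355) + (-9.2872) + (-4.2612) = -47.3357.
|u| = √(4.97² + (-3.93)² + (-1.88)² + (-2.12)²) = √(24.7009 + 15.4449 + 3.5344 + 4.4944) = √48.1746, |v| = √((-4.94)² + 2.35² + 4.94² + 2.01²) = √(24.4036 + 5.5225 + 24.4036 + 4.0401) = √58.3698.
cos θ = (u·v)/(|u||v|) = -47.3357/(√48.1746·√58.3698) ≈ -0.892659
θ = arccos(-0.892659) ≈ 153.21°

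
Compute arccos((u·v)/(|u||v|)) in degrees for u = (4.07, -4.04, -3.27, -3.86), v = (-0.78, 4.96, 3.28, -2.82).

With u = (4.07, -4.04, -3.27, -3.86), v = (-0.78, 4.96, 3.28, -2.82):
u·v = 4.07·(-0.78) + (-4.04)·4.96 + (-3.27)·3.28 + (-3.86)·(-2.82) = (-3.1746) + (-20.0384) + (-10.7256) + 10.8852 = -23.0534.
|u| = √(4.07² + (-4.04)² + (-3.27)² + (-3.86)²) = √(16.5649 + 16.3216 + 10.6929 + 14.8996) = √58.479, |v| = √((-0.78)² + 4.96² + 3.28² + (-2.82)²) = √(0.6084 + 24.6016 + 10.7584 + 7.9524) = √43.9208.
cos θ = (u·v)/(|u||v|) = -23.0534/(√58.479·√43.9208) ≈ -0.454883
θ = arccos(-0.454883) ≈ 117.06°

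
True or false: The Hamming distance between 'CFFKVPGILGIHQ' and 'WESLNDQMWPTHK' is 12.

Differing positions: 1, 2, 3, 4, 5, 6, 7, 8, 9, 10, 11, 13. Hamming distance = 12, so the claim is true.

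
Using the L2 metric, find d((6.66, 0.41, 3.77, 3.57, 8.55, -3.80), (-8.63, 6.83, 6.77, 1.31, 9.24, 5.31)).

√(Σ(x_i - y_i)²) = √((6.66 - (-8.63))² + (0.41 - 6.83)² + (3.77 - 6.77)² + (3.57 - 1.31)² + (8.55 - 9.24)² + (-3.8 - 5.31)²)
= √(15.29² + (-6.42)² + (-3)² + 2.26² + (-0.69)² + (-9.11)²) = √(233.7841 + 41.2164 + 9 + 5.1076 + 0.4761 + 82.9921) = √372.5763 ≈ 19.3022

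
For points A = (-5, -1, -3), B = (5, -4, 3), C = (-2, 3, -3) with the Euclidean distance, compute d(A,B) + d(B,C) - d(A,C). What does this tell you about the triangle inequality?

d(A,B) = √(10² + 3² + 6²) = √145 ≈ 12.0416, d(B,C) = √(7² + 7² + 6²) = √134 ≈ 11.5758, d(A,C) = √(3² + 4² + 0²) = √25 = 5.
d(A,B) + d(B,C) - d(A,C) = 12.0416 + 11.5758 - 5 = 23.6174 - 5 = 18.6174 (to 4 decimal places). This is ≥ 0, so the triangle inequality holds for these points.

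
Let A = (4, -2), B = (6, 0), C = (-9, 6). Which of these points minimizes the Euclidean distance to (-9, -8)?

Distances: d(A) ≈ 14.3178, d(B) = 17, d(C) = 14. Nearest: C = (-9, 6) with distance 14.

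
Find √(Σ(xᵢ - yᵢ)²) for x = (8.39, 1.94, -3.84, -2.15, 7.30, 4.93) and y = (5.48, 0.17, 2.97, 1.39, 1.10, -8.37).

√(Σ(x_i - y_i)²) = √((8.39 - 5.48)² + (1.94 - 0.17)² + (-3.84 - 2.97)² + (-2.15 - 1.39)² + (7.3 - 1.1)² + (4.93 - (-8.37))²)
= √(2.91² + 1.77² + (-6.81)² + (-3.54)² + 6.2² + 13.3²) = √(8.4681 + 3.1329 + 46.3761 + 12.5316 + 38.44 + 176.89) = √285.8387 ≈ 16.9068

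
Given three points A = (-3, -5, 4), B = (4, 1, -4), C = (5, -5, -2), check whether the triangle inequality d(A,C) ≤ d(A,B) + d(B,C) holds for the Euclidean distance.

d(A,B) = √(7² + 6² + 8²) = √149 ≈ 12.2066, d(B,C) = √(1² + 6² + 2²) = √41 ≈ 6.4031, d(A,C) = √(8² + 0² + 6²) = √100 = 10.
d(A,C) = 10 ≤ 12.2066 + 6.4031 = 18.6097. Triangle inequality is satisfied.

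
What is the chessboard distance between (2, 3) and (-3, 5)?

max(|x_i - y_i|) = max(|2 - (-3)|, |3 - 5|) = max(5, 2) = 5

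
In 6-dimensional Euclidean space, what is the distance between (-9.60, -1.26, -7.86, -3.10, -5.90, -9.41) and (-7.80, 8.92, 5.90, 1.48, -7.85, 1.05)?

√(Σ(x_i - y_i)²) = √((-9.6 - (-7.8))² + (-1.26 - 8.92)² + (-7.86 - 5.9)² + (-3.1 - 1.48)² + (-5.9 - (-7.85))² + (-9.41 - 1.05)²)
= √((-1.8)² + (-10.18)² + (-13.76)² + (-4.58)² + 1.95² + (-10.46)²) = √(3.24 + 103.6324 + 189.3376 + 20.9764 + 3.8025 + 109.4116) = √430.4005 ≈ 20.7461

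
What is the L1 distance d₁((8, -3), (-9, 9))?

Σ|x_i - y_i| = |8 - (-9)| + |-3 - 9| = 17 + 12 = 29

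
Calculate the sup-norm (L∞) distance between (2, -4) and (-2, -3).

max(|x_i - y_i|) = max(|2 - (-2)|, |-4 - (-3)|) = max(4, 1) = 4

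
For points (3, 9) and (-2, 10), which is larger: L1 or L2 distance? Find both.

L1 = |3 - (-2)| + |9 - 10| = 5 + 1 = 6
L2 = √(5² + 1²) = √26 ≈ 5.099
L1 ≥ L2 always (equality iff movement is along one axis); L1 > L2 here.
Ratio L1/L2 = 6/√26 ≈ 1.1767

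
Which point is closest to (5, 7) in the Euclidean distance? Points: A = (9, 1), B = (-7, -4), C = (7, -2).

Distances: d(A) ≈ 7.2111, d(B) ≈ 16.2788, d(C) ≈ 9.2195. Nearest: A = (9, 1) with distance 7.2111.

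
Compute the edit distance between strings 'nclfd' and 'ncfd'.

Let D[i][j] be the edit distance between the first i characters of 'nclfd' and the first j characters of 'ncfd', with D[i][0] = i, D[0][j] = j, and D[i][j] = D[i-1][j-1] if the characters match, else 1 + min(D[i-1][j], D[i][j-1], D[i-1][j-1]). Filling the table (rows: prefixes of 'nclfd', columns: prefixes of 'ncfd'):
     ε  n  c  f  d
  ε  0  1  2  3  4
  n  1  0  1  2  3
  c  2  1  0  1  2
  l  3  2  1  1  2
  f  4  3  2  1  2
  d  5  4  3  2  1
The bottom-right entry gives D[5][4] = 1, so no sequence of fewer than 1 edit works. Backtracking through the table gives one optimal edit sequence (1 edit):
  nclfd → ncfd (del l @3)
Edit distance = 1.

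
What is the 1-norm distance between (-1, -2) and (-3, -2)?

Σ|x_i - y_i| = |-1 - (-3)| + |-2 - (-2)| = 2 + 0 = 2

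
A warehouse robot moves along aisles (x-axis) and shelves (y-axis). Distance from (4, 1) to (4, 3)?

Σ|x_i - y_i| = |4 - 4| + |1 - 3| = 0 + 2 = 2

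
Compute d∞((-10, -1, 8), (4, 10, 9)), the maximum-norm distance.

max(|x_i - y_i|) = max(|-10 - 4|, |-1 - 10|, |8 - 9|) = max(14, 11, 1) = 14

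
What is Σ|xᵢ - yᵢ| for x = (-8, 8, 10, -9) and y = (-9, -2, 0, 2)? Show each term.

Σ|x_i - y_i| = |-8 - (-9)| + |8 - (-2)| + |10 - 0| + |-9 - 2| = 1 + 10 + 10 + 11 = 32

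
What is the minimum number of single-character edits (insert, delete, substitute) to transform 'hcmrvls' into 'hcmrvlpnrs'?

Let D[i][j] be the edit distance between the first i characters of 'hcmrvls' and the first j characters of 'hcmrvlpnrs', with D[i][0] = i, D[0][j] = j, and D[i][j] = D[i-1][j-1] if the characters match, else 1 + min(D[i-1][j], D[i][j-1], D[i-1][j-1]). Filling the table (rows: prefixes of 'hcmrvls', columns: prefixes of 'hcmrvlpnrs'):
     ε  h  c  m  r  v  l  p  n  r  s
  ε  0  1  2  3  4  5  6  7  8  9 10
  h  1  0  1  2  3  4  5  6  7  8  9
  c  2  1  0  1  2  3  4  5  6  7  8
  m  3  2  1  0  1  2  3  4  5  6  7
  r  4  3  2  1  0  1  2  3  4  5  6
  v  5  4  3  2  1  0  1  2  3  4  5
  l  6  5  4  3  2  1  0  1  2  3  4
  s  7  6  5  4  3  2  1  1  2  3  3
The bottom-right entry gives D[7][10] = 3, so no sequence of fewer than 3 edits works. Backtracking through the table gives one optimal edit sequence (3 edits):
  hcmrvls → hcmrvlps (ins p @7)
  hcmrvlps → hcmrvlpns (ins n @8)
  hcmrvlpns → hcmrvlpnrs (ins r @9)
Edit distance = 3.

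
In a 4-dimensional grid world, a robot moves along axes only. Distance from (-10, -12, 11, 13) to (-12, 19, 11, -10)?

Σ|x_i - y_i| = |-10 - (-12)| + |-12 - 19| + |11 - 11| + |13 - (-10)| = 2 + 31 + 0 + 23 = 56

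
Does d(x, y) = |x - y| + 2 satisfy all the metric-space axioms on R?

No. d fails identity of indiscernibles (specifically d(x,x) = 0): d(0, 0) = |0 - 0| + 2 = 0 + 2 = 2 ≠ 0.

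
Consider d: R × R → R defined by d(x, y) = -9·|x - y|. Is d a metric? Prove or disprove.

No. With c = -9 < 0, d fails non-negativity: d(7, 14) = -9·|7 - 14| = -9·7 = -63 < 0.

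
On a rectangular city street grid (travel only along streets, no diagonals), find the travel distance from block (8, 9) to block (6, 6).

Σ|x_i - y_i| = |8 - 6| + |9 - 6| = 2 + 3 = 5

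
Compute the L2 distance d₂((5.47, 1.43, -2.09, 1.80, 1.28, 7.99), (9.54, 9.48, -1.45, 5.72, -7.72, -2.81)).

√(Σ(x_i - y_i)²) = √((5.47 - 9.54)² + (1.43 - 9.48)² + (-2.09 - (-1.45))² + (1.8 - 5.72)² + (1.28 - (-7.72))² + (7.99 - (-2.81))²)
= √((-4.07)² + (-8.05)² + (-0.64)² + (-3.92)² + 9² + 10.8²) = √(16.5649 + 64.8025 + 0.4096 + 15.3664 + 81 + 116.64) = √294.7834 ≈ 17.1693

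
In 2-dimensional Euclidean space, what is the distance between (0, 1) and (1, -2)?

√(Σ(x_i - y_i)²) = √((0 - 1)² + (1 - (-2))²)
= √((-1)² + 3²) = √(1 + 9) = √10 ≈ 3.1623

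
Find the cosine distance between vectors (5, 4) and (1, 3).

With u = (5, 4), v = (1, 3):
u·v = 5·1 + 4·3 = 5 + 12 = 17.
|u| = √(5² + 4²) = √41, |v| = √(1² + 3²) = √10, so |u||v| = √(41·10) = √410.
cos θ = (u·v)/(|u||v|) = 17/√410 ≈ 0.8396
Cosine distance = 1 - cos θ ≈ 1 - 0.8396 = 0.1604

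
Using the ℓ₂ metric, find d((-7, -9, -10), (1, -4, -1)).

√(Σ(x_i - y_i)²) = √((-7 - 1)² + (-9 - (-4))² + (-10 - (-1))²)
= √((-8)² + (-5)² + (-9)²) = √(64 + 25 + 81) = √170 ≈ 13.0384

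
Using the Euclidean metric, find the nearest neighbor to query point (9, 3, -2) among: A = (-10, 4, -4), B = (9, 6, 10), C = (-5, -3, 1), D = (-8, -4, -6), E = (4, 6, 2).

Distances: d(A) ≈ 19.1311, d(B) ≈ 12.3693, d(C) ≈ 15.5242, d(D) ≈ 18.8149, d(E) ≈ 7.0711. Nearest: E = (4, 6, 2) with distance 7.0711.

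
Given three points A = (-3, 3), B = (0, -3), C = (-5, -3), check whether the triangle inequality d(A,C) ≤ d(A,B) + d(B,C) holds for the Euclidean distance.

d(A,B) = √(3² + 6²) = √45 ≈ 6.7082, d(B,C) = √(5² + 0²) = √25 = 5, d(A,C) = √(2² + 6²) = √40 ≈ 6.3246.
d(A,C) ≈ 6.3246 ≤ 6.7082 + 5 = 11.7082. Triangle inequality is satisfied.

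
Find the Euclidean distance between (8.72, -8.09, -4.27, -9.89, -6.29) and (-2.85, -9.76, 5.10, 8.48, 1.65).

√(Σ(x_i - y_i)²) = √((8.72 - (-2.85))² + (-8.09 - (-9.76))² + (-4.27 - 5.1)² + (-9.89 - 8.48)² + (-6.29 - 1.65)²)
= √(11.57² + 1.67² + (-9.37)² + (-18.37)² + (-7.94)²) = √(133.8649 + 2.7889 + 87.7969 + 337.4569 + 63.0436) = √624.9512 ≈ 24.999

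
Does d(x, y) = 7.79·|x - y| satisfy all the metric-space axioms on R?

Yes. Since |x - y| is a metric on R and 7.79 > 0, the positive scalar multiple 7.79·|x - y| is also a metric: scaling by a positive constant preserves non-negativity, identity (d=0 ⟺ |x-y|=0 ⟺ x=y), symmetry, and the triangle inequality.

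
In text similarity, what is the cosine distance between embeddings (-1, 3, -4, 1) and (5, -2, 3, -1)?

With u = (-1, 3, -4, 1), v = (5, -2, 3, -1):
u·v = (-1)·5 + 3·(-2) + (-4)·3 + 1·(-1) = (-5) + (-6) + (-12) + (-1) = -24.
|u| = √((-1)² + 3² + (-4)² + 1²) = √27, |v| = √(5² + (-2)² + 3² + (-1)²) = √39, so |u||v| = √(27·39) = √1053.
cos θ = (u·v)/(|u||v|) = -24/√1053 ≈ -0.7396
Cosine distance = 1 - cos θ ≈ 1 - (-0.7396) = 1.7396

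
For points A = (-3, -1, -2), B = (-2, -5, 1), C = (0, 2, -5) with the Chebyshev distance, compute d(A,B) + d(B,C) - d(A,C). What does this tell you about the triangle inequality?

d(A,B) = max(1, 4, 3) = 4, d(B,C) = max(2, 7, 6) = 7, d(A,C) = max(3, 3, 3) = 3.
d(A,B) + d(B,C) - d(A,C) = 4 + 7 - 3 = 11 - 3 = 8. This is ≥ 0, so the triangle inequality holds for these points.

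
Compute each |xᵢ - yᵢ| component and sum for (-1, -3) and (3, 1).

Σ|x_i - y_i| = |-1 - 3| + |-3 - 1| = 4 + 4 = 8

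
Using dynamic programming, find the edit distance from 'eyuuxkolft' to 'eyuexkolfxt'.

Let D[i][j] be the edit distance between the first i characters of 'eyuuxkolft' and the first j characters of 'eyuexkolfxt', with D[i][0] = i, D[0][j] = j, and D[i][j] = D[i-1][j-1] if the characters match, else 1 + min(D[i-1][j], D[i][j-1], D[i-1][j-1]). Filling the table (rows: prefixes of 'eyuuxkolft', columns: prefixes of 'eyuexkolfxt'):
     ε  e  y  u  e  x  k  o  l  f  x  t
  ε  0  1  2  3  4  5  6  7  8  9 10 11
  e  1  0  1  2  3  4  5  6  7  8  9 10
  y  2  1  0  1  2  3  4  5  6  7  8  9
  u  3  2  1  0  1  2  3  4  5  6  7  8
  u  4  3  2  1  1  2  3  4  5  6  7  8
  x  5  4  3  2  2  1  2  3  4  5  6  7
  k  6  5  4  3  3  2  1  2  3  4  5  6
  o  7  6  5  4  4  3  2  1  2  3  4  5
  l  8  7  6  5  5  4  3  2  1  2  3  4
  f  9  8  7  6  6  5  4  3  2  1  2  3
  t 10  9  8  7  7  6  5  4  3  2  2  2
The bottom-right entry gives D[10][11] = 2, so no sequence of fewer than 2 edits works. Backtracking through the table gives one optimal edit sequence (2 edits):
  eyuuxkolft → eyuexkolft (sub u→e @4)
  eyuexkolft → eyuexkolfxt (ins x @10)
Edit distance = 2.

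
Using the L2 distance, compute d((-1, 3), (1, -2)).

(Σ|x_i - y_i|^2)^(1/2) = (|-1 - 1|^2 + |3 - (-2)|^2)^(1/2)
= (2^2 + 5^2)^(1/2) = (4 + 25)^(1/2) = (29)^(1/2) ≈ 5.3852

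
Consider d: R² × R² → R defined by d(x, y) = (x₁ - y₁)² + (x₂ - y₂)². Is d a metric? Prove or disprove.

No. The squared Euclidean distance fails the triangle inequality. Counterexample: x = (0, 0), y = (2, 2), z = (4, 4). d(x,z) = 4² + 4² = 32, but d(x,y) + d(y,z) = (2² + 2²) + (2² + 2²) = 8 + 8 = 16. Since 32 > 16, the triangle inequality is violated. (Note: √d, the ordinary Euclidean distance, IS a metric.)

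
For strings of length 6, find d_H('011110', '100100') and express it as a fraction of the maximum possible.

Differing positions: 1, 2, 3, 5. Hamming distance = 4. The maximum possible Hamming distance for length-6 strings is 6, so d_H/6 = 4/6 ≈ 0.6667.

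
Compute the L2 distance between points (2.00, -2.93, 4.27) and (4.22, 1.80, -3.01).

(Σ|x_i - y_i|^2)^(1/2) = (|2 - 4.22|^2 + |-2.93 - 1.8|^2 + |4.27 - (-3.01)|^2)^(1/2)
= (2.22^2 + 4.73^2 + 7.28^2)^(1/2) = (4.9284 + 22.3729 + 52.9984)^(1/2) = (80.2997)^(1/2) ≈ 8.961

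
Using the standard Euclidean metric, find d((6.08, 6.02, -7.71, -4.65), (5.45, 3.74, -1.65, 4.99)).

√(Σ(x_i - y_i)²) = √((6.08 - 5.45)² + (6.02 - 3.74)² + (-7.71 - (-1.65))² + (-4.65 - 4.99)²)
= √(0.63² + 2.28² + (-6.06)² + (-9.64)²) = √(0.3969 + 5.1984 + 36.7236 + 92.9296) = √135.2485 ≈ 11.6296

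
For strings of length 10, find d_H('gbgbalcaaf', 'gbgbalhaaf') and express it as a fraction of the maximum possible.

Differing positions: 7. Hamming distance = 1. The maximum possible Hamming distance for length-10 strings is 10, so d_H/10 = 1/10 = 0.1.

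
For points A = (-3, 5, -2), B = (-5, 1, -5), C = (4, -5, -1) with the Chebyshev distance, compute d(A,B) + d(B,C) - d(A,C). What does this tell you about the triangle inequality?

d(A,B) = max(2, 4, 3) = 4, d(B,C) = max(9, 6, 4) = 9, d(A,C) = max(7, 10, 1) = 10.
d(A,B) + d(B,C) - d(A,C) = 4 + 9 - 10 = 13 - 10 = 3. This is ≥ 0, so the triangle inequality holds for these points.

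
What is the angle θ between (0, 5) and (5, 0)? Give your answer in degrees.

With u = (0, 5), v = (5, 0):
u·v = 0·5 + 5·0 = 0 + 0 = 0.
|u| = √(0² + 5²) = √25, |v| = √(5² + 0²) = √25, so |u||v| = √(25·25) = √625 = 25.
cos θ = (u·v)/(|u||v|) = 0/25 = 0 (the vectors are orthogonal)
θ = arccos(0) = 90°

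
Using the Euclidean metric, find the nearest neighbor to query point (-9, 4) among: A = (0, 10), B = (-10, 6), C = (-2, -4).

Distances: d(A) ≈ 10.8167, d(B) ≈ 2.2361, d(C) ≈ 10.6301. Nearest: B = (-10, 6) with distance 2.2361.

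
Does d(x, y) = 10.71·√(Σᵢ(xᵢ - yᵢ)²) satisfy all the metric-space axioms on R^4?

Yes. The L2 (Euclidean) norm induces a metric on R^4, and multiplying a metric by a positive constant 10.71 > 0 preserves all four axioms: non-negativity (10.71·||x-y|| ≥ 0), identity (10.71·||x-y|| = 0 ⟺ ||x-y|| = 0 ⟺ x = y), symmetry (||x-y|| = ||y-x||), and the triangle inequality (10.71·||x-z|| ≤ 10.71·||x-y|| + 10.71·||y-z||). So d is a metric.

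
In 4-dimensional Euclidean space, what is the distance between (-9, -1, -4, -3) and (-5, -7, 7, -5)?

√(Σ(x_i - y_i)²) = √((-9 - (-5))² + (-1 - (-7))² + (-4 - 7)² + (-3 - (-5))²)
= √((-4)² + 6² + (-11)² + 2²) = √(16 + 36 + 121 + 4) = √177 ≈ 13.3041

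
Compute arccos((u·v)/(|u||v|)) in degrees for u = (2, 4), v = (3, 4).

With u = (2, 4), v = (3, 4):
u·v = 2·3 + 4·4 = 6 + 16 = 22.
|u| = √(2² + 4²) = √20, |v| = √(3² + 4²) = √25, so |u||v| = √(20·25) = √500.
cos θ = (u·v)/(|u||v|) = 22/√500 ≈ 0.98387
θ = arccos(0.98387) ≈ 10.3°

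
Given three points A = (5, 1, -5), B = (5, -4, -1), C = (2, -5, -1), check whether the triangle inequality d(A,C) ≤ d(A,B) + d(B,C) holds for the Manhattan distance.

d(A,B) = 0 + 5 + 4 = 9, d(B,C) = 3 + 1 + 0 = 4, d(A,C) = 3 + 6 + 4 = 13.
d(A,C) = 13 ≤ 9 + 4 = 13. Triangle inequality is satisfied.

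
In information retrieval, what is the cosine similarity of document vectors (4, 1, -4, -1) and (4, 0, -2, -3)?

With u = (4, 1, -4, -1), v = (4, 0, -2, -3):
u·v = 4·4 + 1·0 + (-4)·(-2) + (-1)·(-3) = 16 + 0 + 8 + 3 = 27.
|u| = √(4² + 1² + (-4)² + (-1)²) = √34, |v| = √(4² + 0² + (-2)² + (-3)²) = √29, so |u||v| = √(34·29) = √986.
cos θ = (u·v)/(|u||v|) = 27/√986 ≈ 0.8599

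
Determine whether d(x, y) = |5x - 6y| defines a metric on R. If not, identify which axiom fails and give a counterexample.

No. d fails symmetry: d(4, 8) = |5·4 - 6·8| = |-28| = 28, but d(8, 4) = |5·8 - 6·4| = |16| = 16. Since 28 ≠ 16, d(x,y) ≠ d(y,x) in general.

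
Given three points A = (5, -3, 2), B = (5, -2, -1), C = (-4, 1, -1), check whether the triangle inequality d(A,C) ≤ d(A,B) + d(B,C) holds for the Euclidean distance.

d(A,B) = √(0² + 1² + 3²) = √10 ≈ 3.1623, d(B,C) = √(9² + 3² + 0²) = √90 ≈ 9.4868, d(A,C) = √(9² + 4² + 3²) = √106 ≈ 10.2956.
d(A,C) ≈ 10.2956 ≤ 3.1623 + 9.4868 = 12.6491. Triangle inequality is satisfied.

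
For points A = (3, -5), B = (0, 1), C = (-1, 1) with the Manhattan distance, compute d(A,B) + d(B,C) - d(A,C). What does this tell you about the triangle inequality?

d(A,B) = 3 + 6 = 9, d(B,C) = 1 + 0 = 1, d(A,C) = 4 + 6 = 10.
d(A,B) + d(B,C) - d(A,C) = 9 + 1 - 10 = 10 - 10 = 0. This is ≥ 0, so the triangle inequality holds for these points.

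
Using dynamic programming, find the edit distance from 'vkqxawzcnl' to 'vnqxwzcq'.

Let D[i][j] be the edit distance between the first i characters of 'vkqxawzcnl' and the first j characters of 'vnqxwzcq', with D[i][0] = i, D[0][j] = j, and D[i][j] = D[i-1][j-1] if the characters match, else 1 + min(D[i-1][j], D[i][j-1], D[i-1][j-1]). Filling the table (rows: prefixes of 'vkqxawzcnl', columns: prefixes of 'vnqxwzcq'):
     ε  v  n  q  x  w  z  c  q
  ε  0  1  2  3  4  5  6  7  8
  v  1  0  1  2  3  4  5  6  7
  k  2  1  1  2  3  4  5  6  7
  q  3  2  2  1  2  3  4  5  6
  x  4  3  3  2  1  2  3  4  5
  a  5  4  4  3  2  2  3  4  5
  w  6  5  5  4  3  2  3  4  5
  z  7  6  6  5  4  3  2  3  4
  c  8  7  7  6  5  4  3  2  3
  n  9  8  7  7  6  5  4  3  3
  l 10  9  8  8  7  6  5  4  4
The bottom-right entry gives D[10][8] = 4, so no sequence of fewer than 4 edits works. Backtracking through the table gives one optimal edit sequence (4 edits):
  vkqxawzcnl → vnqxawzcnl (sub k→n @2)
  vnqxawzcnl → vnqxwzcnl (del a @5)
  vnqxwzcnl → vnqxwzcl (del n @8)
  vnqxwzcl → vnqxwzcq (sub l→q @8)
Edit distance = 4.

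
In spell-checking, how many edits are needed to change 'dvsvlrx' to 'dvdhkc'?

Let D[i][j] be the edit distance between the first i characters of 'dvsvlrx' and the first j characters of 'dvdhkc', with D[i][0] = i, D[0][j] = j, and D[i][j] = D[i-1][j-1] if the characters match, else 1 + min(D[i-1][j], D[i][j-1], D[i-1][j-1]). Filling the table (rows: prefixes of 'dvsvlrx', columns: prefixes of 'dvdhkc'):
     ε  d  v  d  h  k  c
  ε  0  1  2  3  4  5  6
  d  1  0  1  2  3  4  5
  v  2  1  0  1  2  3  4
  s  3  2  1  1  2  3  4
  v  4  3  2  2  2  3  4
  l  5  4  3  3  3  3  4
  r  6  5  4  4  4  4  4
  x  7  6  5  5  5  5  5
The bottom-right entry gives D[7][6] = 5, so no sequence of fewer than 5 edits works. Backtracking through the table gives one optimal edit sequence (5 edits):
  dvsvlrx → dvvlrx (del s @3)
  dvvlrx → dvdlrx (sub v→d @3)
  dvdlrx → dvdhrx (sub l→h @4)
  dvdhrx → dvdhkx (sub r→k @5)
  dvdhkx → dvdhkc (sub x→c @6)
Edit distance = 5.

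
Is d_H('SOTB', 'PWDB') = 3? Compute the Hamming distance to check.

Differing positions: 1, 2, 3. Hamming distance = 3, so the claim is true.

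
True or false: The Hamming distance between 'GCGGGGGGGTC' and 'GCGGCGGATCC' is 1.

Differing positions: 5, 8, 9, 10. Hamming distance = 4, so the claim that d_H = 1 is false.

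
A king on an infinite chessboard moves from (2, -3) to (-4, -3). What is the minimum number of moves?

max(|x_i - y_i|) = max(|2 - (-4)|, |-3 - (-3)|) = max(6, 0) = 6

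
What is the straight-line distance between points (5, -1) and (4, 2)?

√(Σ(x_i - y_i)²) = √((5 - 4)² + (-1 - 2)²)
= √(1² + (-3)²) = √(1 + 9) = √10 ≈ 3.1623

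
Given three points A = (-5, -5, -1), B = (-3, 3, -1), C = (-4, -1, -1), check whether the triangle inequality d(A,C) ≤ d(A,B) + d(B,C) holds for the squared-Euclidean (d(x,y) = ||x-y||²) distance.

d(A,B) = 2² + 8² + 0² = 68, d(B,C) = 1² + 4² + 0² = 17, d(A,C) = 1² + 4² + 0² = 17.
d(A,C) = 17 ≤ 68 + 17 = 85. Triangle inequality is satisfied.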